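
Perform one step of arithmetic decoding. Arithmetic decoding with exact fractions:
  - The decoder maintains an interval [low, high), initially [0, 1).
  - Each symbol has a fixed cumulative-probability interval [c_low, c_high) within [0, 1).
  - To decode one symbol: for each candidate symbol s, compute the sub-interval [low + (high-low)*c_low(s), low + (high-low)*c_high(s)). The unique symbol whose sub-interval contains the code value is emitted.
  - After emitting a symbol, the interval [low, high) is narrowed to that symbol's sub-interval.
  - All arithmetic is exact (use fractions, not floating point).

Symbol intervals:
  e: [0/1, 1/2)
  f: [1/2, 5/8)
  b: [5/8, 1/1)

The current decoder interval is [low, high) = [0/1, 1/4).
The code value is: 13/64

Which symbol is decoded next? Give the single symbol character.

Interval width = high − low = 1/4 − 0/1 = 1/4
Scaled code = (code − low) / width = (13/64 − 0/1) / 1/4 = 13/16
  e: [0/1, 1/2) 
  f: [1/2, 5/8) 
  b: [5/8, 1/1) ← scaled code falls here ✓

Answer: b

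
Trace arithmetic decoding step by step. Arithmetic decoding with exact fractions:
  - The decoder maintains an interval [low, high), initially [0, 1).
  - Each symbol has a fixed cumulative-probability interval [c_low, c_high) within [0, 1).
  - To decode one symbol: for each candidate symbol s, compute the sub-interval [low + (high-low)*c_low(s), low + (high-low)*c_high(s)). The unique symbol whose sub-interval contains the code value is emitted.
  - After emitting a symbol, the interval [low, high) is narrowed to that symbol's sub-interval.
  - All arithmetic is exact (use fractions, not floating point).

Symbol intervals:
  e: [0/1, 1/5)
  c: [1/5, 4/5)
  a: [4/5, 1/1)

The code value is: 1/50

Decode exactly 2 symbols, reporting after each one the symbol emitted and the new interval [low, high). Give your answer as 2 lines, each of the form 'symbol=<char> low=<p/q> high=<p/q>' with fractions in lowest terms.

Answer: symbol=e low=0/1 high=1/5
symbol=e low=0/1 high=1/25

Derivation:
Step 1: interval [0/1, 1/1), width = 1/1 - 0/1 = 1/1
  'e': [0/1 + 1/1*0/1, 0/1 + 1/1*1/5) = [0/1, 1/5) <- contains code 1/50
  'c': [0/1 + 1/1*1/5, 0/1 + 1/1*4/5) = [1/5, 4/5)
  'a': [0/1 + 1/1*4/5, 0/1 + 1/1*1/1) = [4/5, 1/1)
  emit 'e', narrow to [0/1, 1/5)
Step 2: interval [0/1, 1/5), width = 1/5 - 0/1 = 1/5
  'e': [0/1 + 1/5*0/1, 0/1 + 1/5*1/5) = [0/1, 1/25) <- contains code 1/50
  'c': [0/1 + 1/5*1/5, 0/1 + 1/5*4/5) = [1/25, 4/25)
  'a': [0/1 + 1/5*4/5, 0/1 + 1/5*1/1) = [4/25, 1/5)
  emit 'e', narrow to [0/1, 1/25)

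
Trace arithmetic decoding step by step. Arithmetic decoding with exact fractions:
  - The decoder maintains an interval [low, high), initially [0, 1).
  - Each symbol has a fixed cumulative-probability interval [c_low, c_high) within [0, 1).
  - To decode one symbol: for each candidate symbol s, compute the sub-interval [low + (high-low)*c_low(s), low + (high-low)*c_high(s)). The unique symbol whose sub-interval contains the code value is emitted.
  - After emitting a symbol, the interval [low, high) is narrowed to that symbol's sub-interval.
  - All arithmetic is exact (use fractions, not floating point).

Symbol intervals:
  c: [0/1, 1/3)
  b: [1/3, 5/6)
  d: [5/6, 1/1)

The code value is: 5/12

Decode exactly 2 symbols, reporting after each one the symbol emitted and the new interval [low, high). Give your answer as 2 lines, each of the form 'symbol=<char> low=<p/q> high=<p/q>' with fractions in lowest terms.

Step 1: interval [0/1, 1/1), width = 1/1 - 0/1 = 1/1
  'c': [0/1 + 1/1*0/1, 0/1 + 1/1*1/3) = [0/1, 1/3)
  'b': [0/1 + 1/1*1/3, 0/1 + 1/1*5/6) = [1/3, 5/6) <- contains code 5/12
  'd': [0/1 + 1/1*5/6, 0/1 + 1/1*1/1) = [5/6, 1/1)
  emit 'b', narrow to [1/3, 5/6)
Step 2: interval [1/3, 5/6), width = 5/6 - 1/3 = 1/2
  'c': [1/3 + 1/2*0/1, 1/3 + 1/2*1/3) = [1/3, 1/2) <- contains code 5/12
  'b': [1/3 + 1/2*1/3, 1/3 + 1/2*5/6) = [1/2, 3/4)
  'd': [1/3 + 1/2*5/6, 1/3 + 1/2*1/1) = [3/4, 5/6)
  emit 'c', narrow to [1/3, 1/2)

Answer: symbol=b low=1/3 high=5/6
symbol=c low=1/3 high=1/2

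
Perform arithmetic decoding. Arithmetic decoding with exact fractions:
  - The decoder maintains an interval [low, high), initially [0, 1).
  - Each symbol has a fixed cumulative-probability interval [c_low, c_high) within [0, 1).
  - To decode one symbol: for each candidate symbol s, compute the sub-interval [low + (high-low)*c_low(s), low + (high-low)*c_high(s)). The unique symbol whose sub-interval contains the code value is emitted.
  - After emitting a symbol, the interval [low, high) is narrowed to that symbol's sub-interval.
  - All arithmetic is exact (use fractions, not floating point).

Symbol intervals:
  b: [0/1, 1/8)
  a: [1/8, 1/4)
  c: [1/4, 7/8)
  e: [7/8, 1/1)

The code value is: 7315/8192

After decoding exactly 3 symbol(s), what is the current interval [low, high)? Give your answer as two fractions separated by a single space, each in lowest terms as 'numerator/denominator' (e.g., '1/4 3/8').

Step 1: interval [0/1, 1/1), width = 1/1 - 0/1 = 1/1
  'b': [0/1 + 1/1*0/1, 0/1 + 1/1*1/8) = [0/1, 1/8)
  'a': [0/1 + 1/1*1/8, 0/1 + 1/1*1/4) = [1/8, 1/4)
  'c': [0/1 + 1/1*1/4, 0/1 + 1/1*7/8) = [1/4, 7/8)
  'e': [0/1 + 1/1*7/8, 0/1 + 1/1*1/1) = [7/8, 1/1) <- contains code 7315/8192
  emit 'e', narrow to [7/8, 1/1)
Step 2: interval [7/8, 1/1), width = 1/1 - 7/8 = 1/8
  'b': [7/8 + 1/8*0/1, 7/8 + 1/8*1/8) = [7/8, 57/64)
  'a': [7/8 + 1/8*1/8, 7/8 + 1/8*1/4) = [57/64, 29/32) <- contains code 7315/8192
  'c': [7/8 + 1/8*1/4, 7/8 + 1/8*7/8) = [29/32, 63/64)
  'e': [7/8 + 1/8*7/8, 7/8 + 1/8*1/1) = [63/64, 1/1)
  emit 'a', narrow to [57/64, 29/32)
Step 3: interval [57/64, 29/32), width = 29/32 - 57/64 = 1/64
  'b': [57/64 + 1/64*0/1, 57/64 + 1/64*1/8) = [57/64, 457/512)
  'a': [57/64 + 1/64*1/8, 57/64 + 1/64*1/4) = [457/512, 229/256) <- contains code 7315/8192
  'c': [57/64 + 1/64*1/4, 57/64 + 1/64*7/8) = [229/256, 463/512)
  'e': [57/64 + 1/64*7/8, 57/64 + 1/64*1/1) = [463/512, 29/32)
  emit 'a', narrow to [457/512, 229/256)

Answer: 457/512 229/256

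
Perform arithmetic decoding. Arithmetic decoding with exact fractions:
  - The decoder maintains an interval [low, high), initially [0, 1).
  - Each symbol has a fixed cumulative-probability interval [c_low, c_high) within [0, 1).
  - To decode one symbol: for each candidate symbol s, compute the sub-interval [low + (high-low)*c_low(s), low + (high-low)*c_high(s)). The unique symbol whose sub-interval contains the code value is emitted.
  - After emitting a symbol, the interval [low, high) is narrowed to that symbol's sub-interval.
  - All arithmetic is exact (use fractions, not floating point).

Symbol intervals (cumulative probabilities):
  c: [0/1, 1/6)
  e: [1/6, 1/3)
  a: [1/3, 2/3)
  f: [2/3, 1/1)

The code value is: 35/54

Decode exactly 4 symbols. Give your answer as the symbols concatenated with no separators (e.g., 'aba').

Step 1: interval [0/1, 1/1), width = 1/1 - 0/1 = 1/1
  'c': [0/1 + 1/1*0/1, 0/1 + 1/1*1/6) = [0/1, 1/6)
  'e': [0/1 + 1/1*1/6, 0/1 + 1/1*1/3) = [1/6, 1/3)
  'a': [0/1 + 1/1*1/3, 0/1 + 1/1*2/3) = [1/3, 2/3) <- contains code 35/54
  'f': [0/1 + 1/1*2/3, 0/1 + 1/1*1/1) = [2/3, 1/1)
  emit 'a', narrow to [1/3, 2/3)
Step 2: interval [1/3, 2/3), width = 2/3 - 1/3 = 1/3
  'c': [1/3 + 1/3*0/1, 1/3 + 1/3*1/6) = [1/3, 7/18)
  'e': [1/3 + 1/3*1/6, 1/3 + 1/3*1/3) = [7/18, 4/9)
  'a': [1/3 + 1/3*1/3, 1/3 + 1/3*2/3) = [4/9, 5/9)
  'f': [1/3 + 1/3*2/3, 1/3 + 1/3*1/1) = [5/9, 2/3) <- contains code 35/54
  emit 'f', narrow to [5/9, 2/3)
Step 3: interval [5/9, 2/3), width = 2/3 - 5/9 = 1/9
  'c': [5/9 + 1/9*0/1, 5/9 + 1/9*1/6) = [5/9, 31/54)
  'e': [5/9 + 1/9*1/6, 5/9 + 1/9*1/3) = [31/54, 16/27)
  'a': [5/9 + 1/9*1/3, 5/9 + 1/9*2/3) = [16/27, 17/27)
  'f': [5/9 + 1/9*2/3, 5/9 + 1/9*1/1) = [17/27, 2/3) <- contains code 35/54
  emit 'f', narrow to [17/27, 2/3)
Step 4: interval [17/27, 2/3), width = 2/3 - 17/27 = 1/27
  'c': [17/27 + 1/27*0/1, 17/27 + 1/27*1/6) = [17/27, 103/162)
  'e': [17/27 + 1/27*1/6, 17/27 + 1/27*1/3) = [103/162, 52/81)
  'a': [17/27 + 1/27*1/3, 17/27 + 1/27*2/3) = [52/81, 53/81) <- contains code 35/54
  'f': [17/27 + 1/27*2/3, 17/27 + 1/27*1/1) = [53/81, 2/3)
  emit 'a', narrow to [52/81, 53/81)

Answer: affa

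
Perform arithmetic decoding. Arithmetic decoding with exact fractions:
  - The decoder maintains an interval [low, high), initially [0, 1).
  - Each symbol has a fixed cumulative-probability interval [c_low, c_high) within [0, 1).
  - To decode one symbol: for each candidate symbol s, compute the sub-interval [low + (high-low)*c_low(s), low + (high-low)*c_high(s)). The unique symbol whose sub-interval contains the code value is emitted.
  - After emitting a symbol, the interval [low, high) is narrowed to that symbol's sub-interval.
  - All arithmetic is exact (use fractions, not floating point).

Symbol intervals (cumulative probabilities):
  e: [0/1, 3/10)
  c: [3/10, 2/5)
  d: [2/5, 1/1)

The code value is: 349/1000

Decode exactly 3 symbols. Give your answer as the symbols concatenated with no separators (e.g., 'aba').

Answer: cde

Derivation:
Step 1: interval [0/1, 1/1), width = 1/1 - 0/1 = 1/1
  'e': [0/1 + 1/1*0/1, 0/1 + 1/1*3/10) = [0/1, 3/10)
  'c': [0/1 + 1/1*3/10, 0/1 + 1/1*2/5) = [3/10, 2/5) <- contains code 349/1000
  'd': [0/1 + 1/1*2/5, 0/1 + 1/1*1/1) = [2/5, 1/1)
  emit 'c', narrow to [3/10, 2/5)
Step 2: interval [3/10, 2/5), width = 2/5 - 3/10 = 1/10
  'e': [3/10 + 1/10*0/1, 3/10 + 1/10*3/10) = [3/10, 33/100)
  'c': [3/10 + 1/10*3/10, 3/10 + 1/10*2/5) = [33/100, 17/50)
  'd': [3/10 + 1/10*2/5, 3/10 + 1/10*1/1) = [17/50, 2/5) <- contains code 349/1000
  emit 'd', narrow to [17/50, 2/5)
Step 3: interval [17/50, 2/5), width = 2/5 - 17/50 = 3/50
  'e': [17/50 + 3/50*0/1, 17/50 + 3/50*3/10) = [17/50, 179/500) <- contains code 349/1000
  'c': [17/50 + 3/50*3/10, 17/50 + 3/50*2/5) = [179/500, 91/250)
  'd': [17/50 + 3/50*2/5, 17/50 + 3/50*1/1) = [91/250, 2/5)
  emit 'e', narrow to [17/50, 179/500)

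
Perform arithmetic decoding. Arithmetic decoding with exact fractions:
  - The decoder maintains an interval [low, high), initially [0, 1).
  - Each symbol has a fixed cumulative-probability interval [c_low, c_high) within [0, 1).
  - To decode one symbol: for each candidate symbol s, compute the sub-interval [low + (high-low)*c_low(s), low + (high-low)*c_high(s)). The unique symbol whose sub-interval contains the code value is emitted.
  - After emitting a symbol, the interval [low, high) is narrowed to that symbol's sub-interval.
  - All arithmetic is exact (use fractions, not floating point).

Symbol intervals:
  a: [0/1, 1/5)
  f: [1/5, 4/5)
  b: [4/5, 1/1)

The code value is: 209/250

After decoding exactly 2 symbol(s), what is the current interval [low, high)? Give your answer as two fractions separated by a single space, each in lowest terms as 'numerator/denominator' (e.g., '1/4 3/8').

Answer: 4/5 21/25

Derivation:
Step 1: interval [0/1, 1/1), width = 1/1 - 0/1 = 1/1
  'a': [0/1 + 1/1*0/1, 0/1 + 1/1*1/5) = [0/1, 1/5)
  'f': [0/1 + 1/1*1/5, 0/1 + 1/1*4/5) = [1/5, 4/5)
  'b': [0/1 + 1/1*4/5, 0/1 + 1/1*1/1) = [4/5, 1/1) <- contains code 209/250
  emit 'b', narrow to [4/5, 1/1)
Step 2: interval [4/5, 1/1), width = 1/1 - 4/5 = 1/5
  'a': [4/5 + 1/5*0/1, 4/5 + 1/5*1/5) = [4/5, 21/25) <- contains code 209/250
  'f': [4/5 + 1/5*1/5, 4/5 + 1/5*4/5) = [21/25, 24/25)
  'b': [4/5 + 1/5*4/5, 4/5 + 1/5*1/1) = [24/25, 1/1)
  emit 'a', narrow to [4/5, 21/25)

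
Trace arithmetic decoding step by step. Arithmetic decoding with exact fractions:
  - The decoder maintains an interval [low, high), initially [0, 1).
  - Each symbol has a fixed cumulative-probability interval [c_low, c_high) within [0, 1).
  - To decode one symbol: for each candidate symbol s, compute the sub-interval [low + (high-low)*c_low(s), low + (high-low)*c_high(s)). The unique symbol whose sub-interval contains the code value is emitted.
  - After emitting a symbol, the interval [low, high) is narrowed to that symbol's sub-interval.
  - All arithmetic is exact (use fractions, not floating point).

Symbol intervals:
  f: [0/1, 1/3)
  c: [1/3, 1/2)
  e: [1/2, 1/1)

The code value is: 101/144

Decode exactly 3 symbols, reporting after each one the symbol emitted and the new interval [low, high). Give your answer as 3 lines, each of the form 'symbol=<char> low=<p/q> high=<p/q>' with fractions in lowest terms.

Answer: symbol=e low=1/2 high=1/1
symbol=c low=2/3 high=3/4
symbol=c low=25/36 high=17/24

Derivation:
Step 1: interval [0/1, 1/1), width = 1/1 - 0/1 = 1/1
  'f': [0/1 + 1/1*0/1, 0/1 + 1/1*1/3) = [0/1, 1/3)
  'c': [0/1 + 1/1*1/3, 0/1 + 1/1*1/2) = [1/3, 1/2)
  'e': [0/1 + 1/1*1/2, 0/1 + 1/1*1/1) = [1/2, 1/1) <- contains code 101/144
  emit 'e', narrow to [1/2, 1/1)
Step 2: interval [1/2, 1/1), width = 1/1 - 1/2 = 1/2
  'f': [1/2 + 1/2*0/1, 1/2 + 1/2*1/3) = [1/2, 2/3)
  'c': [1/2 + 1/2*1/3, 1/2 + 1/2*1/2) = [2/3, 3/4) <- contains code 101/144
  'e': [1/2 + 1/2*1/2, 1/2 + 1/2*1/1) = [3/4, 1/1)
  emit 'c', narrow to [2/3, 3/4)
Step 3: interval [2/3, 3/4), width = 3/4 - 2/3 = 1/12
  'f': [2/3 + 1/12*0/1, 2/3 + 1/12*1/3) = [2/3, 25/36)
  'c': [2/3 + 1/12*1/3, 2/3 + 1/12*1/2) = [25/36, 17/24) <- contains code 101/144
  'e': [2/3 + 1/12*1/2, 2/3 + 1/12*1/1) = [17/24, 3/4)
  emit 'c', narrow to [25/36, 17/24)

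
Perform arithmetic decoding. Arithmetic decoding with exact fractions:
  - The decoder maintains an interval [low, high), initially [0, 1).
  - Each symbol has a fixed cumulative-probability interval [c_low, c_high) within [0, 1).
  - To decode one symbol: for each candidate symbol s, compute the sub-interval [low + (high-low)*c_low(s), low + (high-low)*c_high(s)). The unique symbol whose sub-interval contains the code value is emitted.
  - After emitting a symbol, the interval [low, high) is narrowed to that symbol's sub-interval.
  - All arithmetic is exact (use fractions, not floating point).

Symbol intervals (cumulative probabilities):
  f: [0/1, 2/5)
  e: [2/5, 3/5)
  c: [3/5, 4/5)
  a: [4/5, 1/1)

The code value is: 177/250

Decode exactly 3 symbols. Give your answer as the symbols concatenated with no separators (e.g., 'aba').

Answer: cec

Derivation:
Step 1: interval [0/1, 1/1), width = 1/1 - 0/1 = 1/1
  'f': [0/1 + 1/1*0/1, 0/1 + 1/1*2/5) = [0/1, 2/5)
  'e': [0/1 + 1/1*2/5, 0/1 + 1/1*3/5) = [2/5, 3/5)
  'c': [0/1 + 1/1*3/5, 0/1 + 1/1*4/5) = [3/5, 4/5) <- contains code 177/250
  'a': [0/1 + 1/1*4/5, 0/1 + 1/1*1/1) = [4/5, 1/1)
  emit 'c', narrow to [3/5, 4/5)
Step 2: interval [3/5, 4/5), width = 4/5 - 3/5 = 1/5
  'f': [3/5 + 1/5*0/1, 3/5 + 1/5*2/5) = [3/5, 17/25)
  'e': [3/5 + 1/5*2/5, 3/5 + 1/5*3/5) = [17/25, 18/25) <- contains code 177/250
  'c': [3/5 + 1/5*3/5, 3/5 + 1/5*4/5) = [18/25, 19/25)
  'a': [3/5 + 1/5*4/5, 3/5 + 1/5*1/1) = [19/25, 4/5)
  emit 'e', narrow to [17/25, 18/25)
Step 3: interval [17/25, 18/25), width = 18/25 - 17/25 = 1/25
  'f': [17/25 + 1/25*0/1, 17/25 + 1/25*2/5) = [17/25, 87/125)
  'e': [17/25 + 1/25*2/5, 17/25 + 1/25*3/5) = [87/125, 88/125)
  'c': [17/25 + 1/25*3/5, 17/25 + 1/25*4/5) = [88/125, 89/125) <- contains code 177/250
  'a': [17/25 + 1/25*4/5, 17/25 + 1/25*1/1) = [89/125, 18/25)
  emit 'c', narrow to [88/125, 89/125)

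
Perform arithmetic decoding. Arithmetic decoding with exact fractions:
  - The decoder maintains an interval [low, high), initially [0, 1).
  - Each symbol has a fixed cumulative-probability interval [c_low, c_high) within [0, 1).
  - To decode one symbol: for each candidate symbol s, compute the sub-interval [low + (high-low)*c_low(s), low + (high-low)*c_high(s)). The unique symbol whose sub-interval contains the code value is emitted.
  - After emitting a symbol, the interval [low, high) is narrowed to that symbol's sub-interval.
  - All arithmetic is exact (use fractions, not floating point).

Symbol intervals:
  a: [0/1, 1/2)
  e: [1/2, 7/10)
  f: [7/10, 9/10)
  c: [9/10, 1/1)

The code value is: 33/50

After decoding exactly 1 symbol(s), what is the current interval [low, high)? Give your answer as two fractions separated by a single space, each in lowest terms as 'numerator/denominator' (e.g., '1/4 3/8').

Step 1: interval [0/1, 1/1), width = 1/1 - 0/1 = 1/1
  'a': [0/1 + 1/1*0/1, 0/1 + 1/1*1/2) = [0/1, 1/2)
  'e': [0/1 + 1/1*1/2, 0/1 + 1/1*7/10) = [1/2, 7/10) <- contains code 33/50
  'f': [0/1 + 1/1*7/10, 0/1 + 1/1*9/10) = [7/10, 9/10)
  'c': [0/1 + 1/1*9/10, 0/1 + 1/1*1/1) = [9/10, 1/1)
  emit 'e', narrow to [1/2, 7/10)

Answer: 1/2 7/10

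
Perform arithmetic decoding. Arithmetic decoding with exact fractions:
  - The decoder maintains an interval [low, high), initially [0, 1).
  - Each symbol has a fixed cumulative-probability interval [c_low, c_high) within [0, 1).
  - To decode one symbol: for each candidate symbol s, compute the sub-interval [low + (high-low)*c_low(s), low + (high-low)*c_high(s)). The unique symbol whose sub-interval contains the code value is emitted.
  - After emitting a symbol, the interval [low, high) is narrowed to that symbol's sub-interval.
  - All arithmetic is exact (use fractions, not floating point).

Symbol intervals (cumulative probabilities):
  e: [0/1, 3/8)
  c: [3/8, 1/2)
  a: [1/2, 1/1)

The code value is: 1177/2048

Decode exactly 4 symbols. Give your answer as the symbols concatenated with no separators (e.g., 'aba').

Step 1: interval [0/1, 1/1), width = 1/1 - 0/1 = 1/1
  'e': [0/1 + 1/1*0/1, 0/1 + 1/1*3/8) = [0/1, 3/8)
  'c': [0/1 + 1/1*3/8, 0/1 + 1/1*1/2) = [3/8, 1/2)
  'a': [0/1 + 1/1*1/2, 0/1 + 1/1*1/1) = [1/2, 1/1) <- contains code 1177/2048
  emit 'a', narrow to [1/2, 1/1)
Step 2: interval [1/2, 1/1), width = 1/1 - 1/2 = 1/2
  'e': [1/2 + 1/2*0/1, 1/2 + 1/2*3/8) = [1/2, 11/16) <- contains code 1177/2048
  'c': [1/2 + 1/2*3/8, 1/2 + 1/2*1/2) = [11/16, 3/4)
  'a': [1/2 + 1/2*1/2, 1/2 + 1/2*1/1) = [3/4, 1/1)
  emit 'e', narrow to [1/2, 11/16)
Step 3: interval [1/2, 11/16), width = 11/16 - 1/2 = 3/16
  'e': [1/2 + 3/16*0/1, 1/2 + 3/16*3/8) = [1/2, 73/128)
  'c': [1/2 + 3/16*3/8, 1/2 + 3/16*1/2) = [73/128, 19/32) <- contains code 1177/2048
  'a': [1/2 + 3/16*1/2, 1/2 + 3/16*1/1) = [19/32, 11/16)
  emit 'c', narrow to [73/128, 19/32)
Step 4: interval [73/128, 19/32), width = 19/32 - 73/128 = 3/128
  'e': [73/128 + 3/128*0/1, 73/128 + 3/128*3/8) = [73/128, 593/1024) <- contains code 1177/2048
  'c': [73/128 + 3/128*3/8, 73/128 + 3/128*1/2) = [593/1024, 149/256)
  'a': [73/128 + 3/128*1/2, 73/128 + 3/128*1/1) = [149/256, 19/32)
  emit 'e', narrow to [73/128, 593/1024)

Answer: aece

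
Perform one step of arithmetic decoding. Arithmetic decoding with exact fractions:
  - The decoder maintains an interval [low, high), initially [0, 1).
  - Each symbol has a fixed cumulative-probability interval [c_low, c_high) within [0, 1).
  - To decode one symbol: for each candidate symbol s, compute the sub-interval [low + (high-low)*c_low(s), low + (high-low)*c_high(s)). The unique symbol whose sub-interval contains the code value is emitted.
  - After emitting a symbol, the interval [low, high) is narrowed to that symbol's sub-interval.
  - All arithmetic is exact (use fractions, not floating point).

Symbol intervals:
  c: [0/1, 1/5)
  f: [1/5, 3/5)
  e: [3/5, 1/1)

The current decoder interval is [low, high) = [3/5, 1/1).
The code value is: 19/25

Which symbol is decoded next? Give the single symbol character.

Interval width = high − low = 1/1 − 3/5 = 2/5
Scaled code = (code − low) / width = (19/25 − 3/5) / 2/5 = 2/5
  c: [0/1, 1/5) 
  f: [1/5, 3/5) ← scaled code falls here ✓
  e: [3/5, 1/1) 

Answer: f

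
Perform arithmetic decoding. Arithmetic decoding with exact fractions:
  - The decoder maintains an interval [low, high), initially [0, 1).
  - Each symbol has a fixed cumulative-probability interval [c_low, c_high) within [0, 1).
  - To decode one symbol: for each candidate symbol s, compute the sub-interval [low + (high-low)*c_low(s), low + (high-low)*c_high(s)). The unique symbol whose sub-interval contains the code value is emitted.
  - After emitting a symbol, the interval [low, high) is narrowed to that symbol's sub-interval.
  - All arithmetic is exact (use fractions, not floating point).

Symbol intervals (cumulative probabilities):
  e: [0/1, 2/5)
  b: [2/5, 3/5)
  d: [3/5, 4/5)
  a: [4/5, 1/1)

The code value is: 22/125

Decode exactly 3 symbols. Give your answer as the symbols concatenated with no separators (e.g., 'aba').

Answer: ebe

Derivation:
Step 1: interval [0/1, 1/1), width = 1/1 - 0/1 = 1/1
  'e': [0/1 + 1/1*0/1, 0/1 + 1/1*2/5) = [0/1, 2/5) <- contains code 22/125
  'b': [0/1 + 1/1*2/5, 0/1 + 1/1*3/5) = [2/5, 3/5)
  'd': [0/1 + 1/1*3/5, 0/1 + 1/1*4/5) = [3/5, 4/5)
  'a': [0/1 + 1/1*4/5, 0/1 + 1/1*1/1) = [4/5, 1/1)
  emit 'e', narrow to [0/1, 2/5)
Step 2: interval [0/1, 2/5), width = 2/5 - 0/1 = 2/5
  'e': [0/1 + 2/5*0/1, 0/1 + 2/5*2/5) = [0/1, 4/25)
  'b': [0/1 + 2/5*2/5, 0/1 + 2/5*3/5) = [4/25, 6/25) <- contains code 22/125
  'd': [0/1 + 2/5*3/5, 0/1 + 2/5*4/5) = [6/25, 8/25)
  'a': [0/1 + 2/5*4/5, 0/1 + 2/5*1/1) = [8/25, 2/5)
  emit 'b', narrow to [4/25, 6/25)
Step 3: interval [4/25, 6/25), width = 6/25 - 4/25 = 2/25
  'e': [4/25 + 2/25*0/1, 4/25 + 2/25*2/5) = [4/25, 24/125) <- contains code 22/125
  'b': [4/25 + 2/25*2/5, 4/25 + 2/25*3/5) = [24/125, 26/125)
  'd': [4/25 + 2/25*3/5, 4/25 + 2/25*4/5) = [26/125, 28/125)
  'a': [4/25 + 2/25*4/5, 4/25 + 2/25*1/1) = [28/125, 6/25)
  emit 'e', narrow to [4/25, 24/125)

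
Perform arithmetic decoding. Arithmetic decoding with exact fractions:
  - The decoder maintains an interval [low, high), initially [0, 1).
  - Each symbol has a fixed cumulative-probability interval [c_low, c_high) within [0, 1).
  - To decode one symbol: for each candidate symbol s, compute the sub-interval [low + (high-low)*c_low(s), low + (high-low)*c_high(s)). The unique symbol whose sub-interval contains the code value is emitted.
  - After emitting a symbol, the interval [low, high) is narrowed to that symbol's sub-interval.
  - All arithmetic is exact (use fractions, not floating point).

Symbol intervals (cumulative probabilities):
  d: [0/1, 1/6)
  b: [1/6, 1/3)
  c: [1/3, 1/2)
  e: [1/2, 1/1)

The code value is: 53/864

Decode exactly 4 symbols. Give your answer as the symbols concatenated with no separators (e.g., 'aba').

Step 1: interval [0/1, 1/1), width = 1/1 - 0/1 = 1/1
  'd': [0/1 + 1/1*0/1, 0/1 + 1/1*1/6) = [0/1, 1/6) <- contains code 53/864
  'b': [0/1 + 1/1*1/6, 0/1 + 1/1*1/3) = [1/6, 1/3)
  'c': [0/1 + 1/1*1/3, 0/1 + 1/1*1/2) = [1/3, 1/2)
  'e': [0/1 + 1/1*1/2, 0/1 + 1/1*1/1) = [1/2, 1/1)
  emit 'd', narrow to [0/1, 1/6)
Step 2: interval [0/1, 1/6), width = 1/6 - 0/1 = 1/6
  'd': [0/1 + 1/6*0/1, 0/1 + 1/6*1/6) = [0/1, 1/36)
  'b': [0/1 + 1/6*1/6, 0/1 + 1/6*1/3) = [1/36, 1/18)
  'c': [0/1 + 1/6*1/3, 0/1 + 1/6*1/2) = [1/18, 1/12) <- contains code 53/864
  'e': [0/1 + 1/6*1/2, 0/1 + 1/6*1/1) = [1/12, 1/6)
  emit 'c', narrow to [1/18, 1/12)
Step 3: interval [1/18, 1/12), width = 1/12 - 1/18 = 1/36
  'd': [1/18 + 1/36*0/1, 1/18 + 1/36*1/6) = [1/18, 13/216)
  'b': [1/18 + 1/36*1/6, 1/18 + 1/36*1/3) = [13/216, 7/108) <- contains code 53/864
  'c': [1/18 + 1/36*1/3, 1/18 + 1/36*1/2) = [7/108, 5/72)
  'e': [1/18 + 1/36*1/2, 1/18 + 1/36*1/1) = [5/72, 1/12)
  emit 'b', narrow to [13/216, 7/108)
Step 4: interval [13/216, 7/108), width = 7/108 - 13/216 = 1/216
  'd': [13/216 + 1/216*0/1, 13/216 + 1/216*1/6) = [13/216, 79/1296)
  'b': [13/216 + 1/216*1/6, 13/216 + 1/216*1/3) = [79/1296, 5/81) <- contains code 53/864
  'c': [13/216 + 1/216*1/3, 13/216 + 1/216*1/2) = [5/81, 1/16)
  'e': [13/216 + 1/216*1/2, 13/216 + 1/216*1/1) = [1/16, 7/108)
  emit 'b', narrow to [79/1296, 5/81)

Answer: dcbb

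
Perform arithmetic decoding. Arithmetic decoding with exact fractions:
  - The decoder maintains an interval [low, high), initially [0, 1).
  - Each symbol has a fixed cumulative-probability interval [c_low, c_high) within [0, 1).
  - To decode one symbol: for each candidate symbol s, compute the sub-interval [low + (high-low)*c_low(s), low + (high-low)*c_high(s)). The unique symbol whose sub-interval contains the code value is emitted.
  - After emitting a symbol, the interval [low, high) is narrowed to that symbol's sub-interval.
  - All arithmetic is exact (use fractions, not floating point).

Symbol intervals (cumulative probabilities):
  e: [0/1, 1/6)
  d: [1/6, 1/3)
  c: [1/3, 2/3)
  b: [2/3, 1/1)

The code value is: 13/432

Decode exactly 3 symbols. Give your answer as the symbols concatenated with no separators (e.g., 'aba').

Answer: ede

Derivation:
Step 1: interval [0/1, 1/1), width = 1/1 - 0/1 = 1/1
  'e': [0/1 + 1/1*0/1, 0/1 + 1/1*1/6) = [0/1, 1/6) <- contains code 13/432
  'd': [0/1 + 1/1*1/6, 0/1 + 1/1*1/3) = [1/6, 1/3)
  'c': [0/1 + 1/1*1/3, 0/1 + 1/1*2/3) = [1/3, 2/3)
  'b': [0/1 + 1/1*2/3, 0/1 + 1/1*1/1) = [2/3, 1/1)
  emit 'e', narrow to [0/1, 1/6)
Step 2: interval [0/1, 1/6), width = 1/6 - 0/1 = 1/6
  'e': [0/1 + 1/6*0/1, 0/1 + 1/6*1/6) = [0/1, 1/36)
  'd': [0/1 + 1/6*1/6, 0/1 + 1/6*1/3) = [1/36, 1/18) <- contains code 13/432
  'c': [0/1 + 1/6*1/3, 0/1 + 1/6*2/3) = [1/18, 1/9)
  'b': [0/1 + 1/6*2/3, 0/1 + 1/6*1/1) = [1/9, 1/6)
  emit 'd', narrow to [1/36, 1/18)
Step 3: interval [1/36, 1/18), width = 1/18 - 1/36 = 1/36
  'e': [1/36 + 1/36*0/1, 1/36 + 1/36*1/6) = [1/36, 7/216) <- contains code 13/432
  'd': [1/36 + 1/36*1/6, 1/36 + 1/36*1/3) = [7/216, 1/27)
  'c': [1/36 + 1/36*1/3, 1/36 + 1/36*2/3) = [1/27, 5/108)
  'b': [1/36 + 1/36*2/3, 1/36 + 1/36*1/1) = [5/108, 1/18)
  emit 'e', narrow to [1/36, 7/216)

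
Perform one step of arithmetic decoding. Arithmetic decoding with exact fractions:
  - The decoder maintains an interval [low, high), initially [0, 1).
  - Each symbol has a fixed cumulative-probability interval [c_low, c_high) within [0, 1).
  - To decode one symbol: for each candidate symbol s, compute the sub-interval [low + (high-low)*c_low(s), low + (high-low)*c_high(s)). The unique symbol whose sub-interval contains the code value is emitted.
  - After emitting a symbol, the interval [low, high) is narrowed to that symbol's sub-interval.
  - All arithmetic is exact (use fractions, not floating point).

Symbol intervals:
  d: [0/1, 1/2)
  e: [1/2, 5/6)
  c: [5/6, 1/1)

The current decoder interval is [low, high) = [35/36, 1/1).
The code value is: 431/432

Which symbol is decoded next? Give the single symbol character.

Interval width = high − low = 1/1 − 35/36 = 1/36
Scaled code = (code − low) / width = (431/432 − 35/36) / 1/36 = 11/12
  d: [0/1, 1/2) 
  e: [1/2, 5/6) 
  c: [5/6, 1/1) ← scaled code falls here ✓

Answer: c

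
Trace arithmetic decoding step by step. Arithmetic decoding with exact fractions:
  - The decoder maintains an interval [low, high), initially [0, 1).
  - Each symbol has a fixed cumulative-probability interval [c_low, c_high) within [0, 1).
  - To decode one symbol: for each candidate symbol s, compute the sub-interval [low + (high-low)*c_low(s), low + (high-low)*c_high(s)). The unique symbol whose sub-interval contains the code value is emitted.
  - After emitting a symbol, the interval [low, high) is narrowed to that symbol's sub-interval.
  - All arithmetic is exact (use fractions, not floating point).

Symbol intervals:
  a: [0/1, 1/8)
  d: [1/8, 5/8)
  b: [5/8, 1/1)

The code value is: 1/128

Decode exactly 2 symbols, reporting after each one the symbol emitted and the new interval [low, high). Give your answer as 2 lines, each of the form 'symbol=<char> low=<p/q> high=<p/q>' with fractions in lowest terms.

Step 1: interval [0/1, 1/1), width = 1/1 - 0/1 = 1/1
  'a': [0/1 + 1/1*0/1, 0/1 + 1/1*1/8) = [0/1, 1/8) <- contains code 1/128
  'd': [0/1 + 1/1*1/8, 0/1 + 1/1*5/8) = [1/8, 5/8)
  'b': [0/1 + 1/1*5/8, 0/1 + 1/1*1/1) = [5/8, 1/1)
  emit 'a', narrow to [0/1, 1/8)
Step 2: interval [0/1, 1/8), width = 1/8 - 0/1 = 1/8
  'a': [0/1 + 1/8*0/1, 0/1 + 1/8*1/8) = [0/1, 1/64) <- contains code 1/128
  'd': [0/1 + 1/8*1/8, 0/1 + 1/8*5/8) = [1/64, 5/64)
  'b': [0/1 + 1/8*5/8, 0/1 + 1/8*1/1) = [5/64, 1/8)
  emit 'a', narrow to [0/1, 1/64)

Answer: symbol=a low=0/1 high=1/8
symbol=a low=0/1 high=1/64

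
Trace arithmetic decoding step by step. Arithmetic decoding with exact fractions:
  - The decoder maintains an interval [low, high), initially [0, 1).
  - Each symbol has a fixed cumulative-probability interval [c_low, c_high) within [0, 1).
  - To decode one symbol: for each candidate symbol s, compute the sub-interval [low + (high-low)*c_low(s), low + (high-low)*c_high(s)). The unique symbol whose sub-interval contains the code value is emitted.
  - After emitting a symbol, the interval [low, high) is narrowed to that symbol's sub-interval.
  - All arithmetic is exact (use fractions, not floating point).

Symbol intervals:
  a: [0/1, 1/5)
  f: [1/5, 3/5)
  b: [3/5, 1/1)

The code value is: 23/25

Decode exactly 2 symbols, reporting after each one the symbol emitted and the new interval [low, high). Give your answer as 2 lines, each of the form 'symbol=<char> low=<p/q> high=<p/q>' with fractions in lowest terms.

Answer: symbol=b low=3/5 high=1/1
symbol=b low=21/25 high=1/1

Derivation:
Step 1: interval [0/1, 1/1), width = 1/1 - 0/1 = 1/1
  'a': [0/1 + 1/1*0/1, 0/1 + 1/1*1/5) = [0/1, 1/5)
  'f': [0/1 + 1/1*1/5, 0/1 + 1/1*3/5) = [1/5, 3/5)
  'b': [0/1 + 1/1*3/5, 0/1 + 1/1*1/1) = [3/5, 1/1) <- contains code 23/25
  emit 'b', narrow to [3/5, 1/1)
Step 2: interval [3/5, 1/1), width = 1/1 - 3/5 = 2/5
  'a': [3/5 + 2/5*0/1, 3/5 + 2/5*1/5) = [3/5, 17/25)
  'f': [3/5 + 2/5*1/5, 3/5 + 2/5*3/5) = [17/25, 21/25)
  'b': [3/5 + 2/5*3/5, 3/5 + 2/5*1/1) = [21/25, 1/1) <- contains code 23/25
  emit 'b', narrow to [21/25, 1/1)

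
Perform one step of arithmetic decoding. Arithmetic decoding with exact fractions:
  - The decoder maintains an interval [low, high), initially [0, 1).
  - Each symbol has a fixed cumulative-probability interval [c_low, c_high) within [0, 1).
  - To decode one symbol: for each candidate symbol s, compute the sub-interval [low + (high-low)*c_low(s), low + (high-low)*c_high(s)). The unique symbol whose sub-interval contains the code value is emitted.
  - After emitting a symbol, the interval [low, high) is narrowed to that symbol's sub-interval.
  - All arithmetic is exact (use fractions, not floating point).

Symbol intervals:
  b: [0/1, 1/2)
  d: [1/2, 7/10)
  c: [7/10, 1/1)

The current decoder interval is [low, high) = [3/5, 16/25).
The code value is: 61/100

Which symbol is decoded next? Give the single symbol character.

Interval width = high − low = 16/25 − 3/5 = 1/25
Scaled code = (code − low) / width = (61/100 − 3/5) / 1/25 = 1/4
  b: [0/1, 1/2) ← scaled code falls here ✓
  d: [1/2, 7/10) 
  c: [7/10, 1/1) 

Answer: b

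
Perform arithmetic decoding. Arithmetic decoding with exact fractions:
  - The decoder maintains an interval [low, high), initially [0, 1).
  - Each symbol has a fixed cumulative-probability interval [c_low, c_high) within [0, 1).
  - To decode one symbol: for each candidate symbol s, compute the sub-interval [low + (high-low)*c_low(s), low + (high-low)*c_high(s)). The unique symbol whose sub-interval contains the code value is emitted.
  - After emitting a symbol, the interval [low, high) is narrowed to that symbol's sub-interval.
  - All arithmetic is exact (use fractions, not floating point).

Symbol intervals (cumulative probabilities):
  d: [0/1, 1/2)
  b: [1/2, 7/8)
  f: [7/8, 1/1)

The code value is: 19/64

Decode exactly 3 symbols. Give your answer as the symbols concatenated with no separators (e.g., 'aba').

Step 1: interval [0/1, 1/1), width = 1/1 - 0/1 = 1/1
  'd': [0/1 + 1/1*0/1, 0/1 + 1/1*1/2) = [0/1, 1/2) <- contains code 19/64
  'b': [0/1 + 1/1*1/2, 0/1 + 1/1*7/8) = [1/2, 7/8)
  'f': [0/1 + 1/1*7/8, 0/1 + 1/1*1/1) = [7/8, 1/1)
  emit 'd', narrow to [0/1, 1/2)
Step 2: interval [0/1, 1/2), width = 1/2 - 0/1 = 1/2
  'd': [0/1 + 1/2*0/1, 0/1 + 1/2*1/2) = [0/1, 1/4)
  'b': [0/1 + 1/2*1/2, 0/1 + 1/2*7/8) = [1/4, 7/16) <- contains code 19/64
  'f': [0/1 + 1/2*7/8, 0/1 + 1/2*1/1) = [7/16, 1/2)
  emit 'b', narrow to [1/4, 7/16)
Step 3: interval [1/4, 7/16), width = 7/16 - 1/4 = 3/16
  'd': [1/4 + 3/16*0/1, 1/4 + 3/16*1/2) = [1/4, 11/32) <- contains code 19/64
  'b': [1/4 + 3/16*1/2, 1/4 + 3/16*7/8) = [11/32, 53/128)
  'f': [1/4 + 3/16*7/8, 1/4 + 3/16*1/1) = [53/128, 7/16)
  emit 'd', narrow to [1/4, 11/32)

Answer: dbd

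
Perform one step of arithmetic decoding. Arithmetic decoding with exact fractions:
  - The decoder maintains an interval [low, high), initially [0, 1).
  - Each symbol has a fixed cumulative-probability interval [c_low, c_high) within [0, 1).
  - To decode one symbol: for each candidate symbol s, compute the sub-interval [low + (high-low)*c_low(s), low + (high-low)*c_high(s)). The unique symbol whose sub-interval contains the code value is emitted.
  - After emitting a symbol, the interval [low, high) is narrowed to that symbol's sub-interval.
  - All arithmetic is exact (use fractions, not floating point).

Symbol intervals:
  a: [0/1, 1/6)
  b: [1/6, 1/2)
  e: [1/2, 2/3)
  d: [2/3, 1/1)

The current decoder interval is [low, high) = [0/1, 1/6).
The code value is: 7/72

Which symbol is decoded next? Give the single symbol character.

Answer: e

Derivation:
Interval width = high − low = 1/6 − 0/1 = 1/6
Scaled code = (code − low) / width = (7/72 − 0/1) / 1/6 = 7/12
  a: [0/1, 1/6) 
  b: [1/6, 1/2) 
  e: [1/2, 2/3) ← scaled code falls here ✓
  d: [2/3, 1/1) 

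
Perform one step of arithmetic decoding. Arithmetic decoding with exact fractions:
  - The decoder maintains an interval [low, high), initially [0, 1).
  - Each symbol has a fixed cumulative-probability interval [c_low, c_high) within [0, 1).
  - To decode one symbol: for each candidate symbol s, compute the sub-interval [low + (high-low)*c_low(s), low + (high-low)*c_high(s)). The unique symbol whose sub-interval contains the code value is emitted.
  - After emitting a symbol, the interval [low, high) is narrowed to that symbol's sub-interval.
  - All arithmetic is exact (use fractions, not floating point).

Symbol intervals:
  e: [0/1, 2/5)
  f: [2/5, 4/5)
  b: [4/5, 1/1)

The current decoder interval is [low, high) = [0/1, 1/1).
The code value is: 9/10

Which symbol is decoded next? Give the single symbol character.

Answer: b

Derivation:
Interval width = high − low = 1/1 − 0/1 = 1/1
Scaled code = (code − low) / width = (9/10 − 0/1) / 1/1 = 9/10
  e: [0/1, 2/5) 
  f: [2/5, 4/5) 
  b: [4/5, 1/1) ← scaled code falls here ✓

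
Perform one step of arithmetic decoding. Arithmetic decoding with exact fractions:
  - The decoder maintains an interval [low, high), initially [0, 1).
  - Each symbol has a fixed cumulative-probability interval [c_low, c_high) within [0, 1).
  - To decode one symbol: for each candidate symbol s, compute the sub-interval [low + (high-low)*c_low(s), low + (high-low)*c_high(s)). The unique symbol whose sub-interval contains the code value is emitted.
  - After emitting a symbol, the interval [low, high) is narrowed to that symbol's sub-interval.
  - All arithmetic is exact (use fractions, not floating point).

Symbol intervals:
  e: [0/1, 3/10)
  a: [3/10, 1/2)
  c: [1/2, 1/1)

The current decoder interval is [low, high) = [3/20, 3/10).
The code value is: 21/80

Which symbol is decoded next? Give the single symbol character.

Answer: c

Derivation:
Interval width = high − low = 3/10 − 3/20 = 3/20
Scaled code = (code − low) / width = (21/80 − 3/20) / 3/20 = 3/4
  e: [0/1, 3/10) 
  a: [3/10, 1/2) 
  c: [1/2, 1/1) ← scaled code falls here ✓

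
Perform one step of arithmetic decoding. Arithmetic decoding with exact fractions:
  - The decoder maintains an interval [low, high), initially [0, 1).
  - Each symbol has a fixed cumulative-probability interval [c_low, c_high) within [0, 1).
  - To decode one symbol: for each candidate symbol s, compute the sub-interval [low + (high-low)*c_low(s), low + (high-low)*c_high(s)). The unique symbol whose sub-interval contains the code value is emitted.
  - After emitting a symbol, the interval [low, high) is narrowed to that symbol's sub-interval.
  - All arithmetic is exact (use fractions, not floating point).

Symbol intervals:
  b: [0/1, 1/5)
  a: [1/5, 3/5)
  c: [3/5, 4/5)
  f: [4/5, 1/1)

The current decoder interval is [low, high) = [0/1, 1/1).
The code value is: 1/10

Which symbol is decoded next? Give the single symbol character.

Interval width = high − low = 1/1 − 0/1 = 1/1
Scaled code = (code − low) / width = (1/10 − 0/1) / 1/1 = 1/10
  b: [0/1, 1/5) ← scaled code falls here ✓
  a: [1/5, 3/5) 
  c: [3/5, 4/5) 
  f: [4/5, 1/1) 

Answer: b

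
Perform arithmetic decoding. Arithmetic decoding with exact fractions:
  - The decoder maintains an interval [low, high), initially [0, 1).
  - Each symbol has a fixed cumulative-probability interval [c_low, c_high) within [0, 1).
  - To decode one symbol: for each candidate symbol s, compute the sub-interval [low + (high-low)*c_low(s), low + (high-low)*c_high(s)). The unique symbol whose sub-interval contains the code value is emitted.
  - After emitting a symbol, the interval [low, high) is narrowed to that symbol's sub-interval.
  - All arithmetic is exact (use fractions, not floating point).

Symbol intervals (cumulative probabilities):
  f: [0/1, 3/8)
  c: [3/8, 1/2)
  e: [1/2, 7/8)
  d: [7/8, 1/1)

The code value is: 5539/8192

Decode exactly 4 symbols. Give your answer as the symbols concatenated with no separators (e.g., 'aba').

Answer: ecee

Derivation:
Step 1: interval [0/1, 1/1), width = 1/1 - 0/1 = 1/1
  'f': [0/1 + 1/1*0/1, 0/1 + 1/1*3/8) = [0/1, 3/8)
  'c': [0/1 + 1/1*3/8, 0/1 + 1/1*1/2) = [3/8, 1/2)
  'e': [0/1 + 1/1*1/2, 0/1 + 1/1*7/8) = [1/2, 7/8) <- contains code 5539/8192
  'd': [0/1 + 1/1*7/8, 0/1 + 1/1*1/1) = [7/8, 1/1)
  emit 'e', narrow to [1/2, 7/8)
Step 2: interval [1/2, 7/8), width = 7/8 - 1/2 = 3/8
  'f': [1/2 + 3/8*0/1, 1/2 + 3/8*3/8) = [1/2, 41/64)
  'c': [1/2 + 3/8*3/8, 1/2 + 3/8*1/2) = [41/64, 11/16) <- contains code 5539/8192
  'e': [1/2 + 3/8*1/2, 1/2 + 3/8*7/8) = [11/16, 53/64)
  'd': [1/2 + 3/8*7/8, 1/2 + 3/8*1/1) = [53/64, 7/8)
  emit 'c', narrow to [41/64, 11/16)
Step 3: interval [41/64, 11/16), width = 11/16 - 41/64 = 3/64
  'f': [41/64 + 3/64*0/1, 41/64 + 3/64*3/8) = [41/64, 337/512)
  'c': [41/64 + 3/64*3/8, 41/64 + 3/64*1/2) = [337/512, 85/128)
  'e': [41/64 + 3/64*1/2, 41/64 + 3/64*7/8) = [85/128, 349/512) <- contains code 5539/8192
  'd': [41/64 + 3/64*7/8, 41/64 + 3/64*1/1) = [349/512, 11/16)
  emit 'e', narrow to [85/128, 349/512)
Step 4: interval [85/128, 349/512), width = 349/512 - 85/128 = 9/512
  'f': [85/128 + 9/512*0/1, 85/128 + 9/512*3/8) = [85/128, 2747/4096)
  'c': [85/128 + 9/512*3/8, 85/128 + 9/512*1/2) = [2747/4096, 689/1024)
  'e': [85/128 + 9/512*1/2, 85/128 + 9/512*7/8) = [689/1024, 2783/4096) <- contains code 5539/8192
  'd': [85/128 + 9/512*7/8, 85/128 + 9/512*1/1) = [2783/4096, 349/512)
  emit 'e', narrow to [689/1024, 2783/4096)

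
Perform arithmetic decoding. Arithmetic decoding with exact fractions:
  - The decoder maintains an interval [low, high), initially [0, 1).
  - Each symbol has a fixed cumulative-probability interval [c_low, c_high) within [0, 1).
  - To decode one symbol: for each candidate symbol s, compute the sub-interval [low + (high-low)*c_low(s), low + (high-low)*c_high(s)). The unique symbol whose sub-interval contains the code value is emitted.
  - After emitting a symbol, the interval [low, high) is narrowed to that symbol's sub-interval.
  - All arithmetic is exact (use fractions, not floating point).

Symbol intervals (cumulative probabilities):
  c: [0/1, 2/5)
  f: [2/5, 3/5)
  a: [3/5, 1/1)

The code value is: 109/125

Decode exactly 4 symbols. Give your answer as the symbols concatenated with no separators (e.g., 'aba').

Step 1: interval [0/1, 1/1), width = 1/1 - 0/1 = 1/1
  'c': [0/1 + 1/1*0/1, 0/1 + 1/1*2/5) = [0/1, 2/5)
  'f': [0/1 + 1/1*2/5, 0/1 + 1/1*3/5) = [2/5, 3/5)
  'a': [0/1 + 1/1*3/5, 0/1 + 1/1*1/1) = [3/5, 1/1) <- contains code 109/125
  emit 'a', narrow to [3/5, 1/1)
Step 2: interval [3/5, 1/1), width = 1/1 - 3/5 = 2/5
  'c': [3/5 + 2/5*0/1, 3/5 + 2/5*2/5) = [3/5, 19/25)
  'f': [3/5 + 2/5*2/5, 3/5 + 2/5*3/5) = [19/25, 21/25)
  'a': [3/5 + 2/5*3/5, 3/5 + 2/5*1/1) = [21/25, 1/1) <- contains code 109/125
  emit 'a', narrow to [21/25, 1/1)
Step 3: interval [21/25, 1/1), width = 1/1 - 21/25 = 4/25
  'c': [21/25 + 4/25*0/1, 21/25 + 4/25*2/5) = [21/25, 113/125) <- contains code 109/125
  'f': [21/25 + 4/25*2/5, 21/25 + 4/25*3/5) = [113/125, 117/125)
  'a': [21/25 + 4/25*3/5, 21/25 + 4/25*1/1) = [117/125, 1/1)
  emit 'c', narrow to [21/25, 113/125)
Step 4: interval [21/25, 113/125), width = 113/125 - 21/25 = 8/125
  'c': [21/25 + 8/125*0/1, 21/25 + 8/125*2/5) = [21/25, 541/625)
  'f': [21/25 + 8/125*2/5, 21/25 + 8/125*3/5) = [541/625, 549/625) <- contains code 109/125
  'a': [21/25 + 8/125*3/5, 21/25 + 8/125*1/1) = [549/625, 113/125)
  emit 'f', narrow to [541/625, 549/625)

Answer: aacf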